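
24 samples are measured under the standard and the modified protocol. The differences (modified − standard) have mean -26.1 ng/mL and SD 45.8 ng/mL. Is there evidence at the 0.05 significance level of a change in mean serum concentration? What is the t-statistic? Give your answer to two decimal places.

H0: μ_d = 0; H1: μ_d ≠ 0 (paired t-test on the differences, two-sided).
t = d̄/(s_d/√n) = -26.1/(45.8/√24) = -2.79
df = n − 1 = 23
Two-sided p-value ≈ 0.0104
Since p ≈ 0.0104 < α = 0.05, reject H0; the evidence is statistically significant.

-2.79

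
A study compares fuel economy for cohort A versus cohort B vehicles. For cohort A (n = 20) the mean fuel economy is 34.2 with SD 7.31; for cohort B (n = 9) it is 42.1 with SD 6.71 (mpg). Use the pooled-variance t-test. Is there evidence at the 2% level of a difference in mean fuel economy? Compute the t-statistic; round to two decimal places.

-2.76

Let group 1 = cohort A, group 2 = cohort B. H0: μ_1 = μ_2; H1: μ_1 ≠ μ_2 (two-sample pooled-variance t-test, two-sided).
s_p² = [(20−1)·7.31² + (9−1)·6.71²]/(20+9−2) = 50.9437
t = (34.2 − 42.1)/√[50.9437·(1/20 + 1/9)] = -2.76
df = n₁ + n₂ − 2 = 27
Two-sided p-value ≈ 0.010
Since p ≈ 0.010 < α = 0.02, reject H0; the evidence is statistically significant.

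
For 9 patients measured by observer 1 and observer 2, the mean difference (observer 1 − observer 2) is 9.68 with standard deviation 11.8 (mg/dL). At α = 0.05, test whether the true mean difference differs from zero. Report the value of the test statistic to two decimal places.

H0: μ_d = 0; H1: μ_d ≠ 0 (paired t-test on the differences, two-sided).
t = d̄/(s_d/√n) = 9.68/(11.8/√9) = 2.46
df = n − 1 = 8
Two-sided p-value ≈ 0.039
Since p ≈ 0.039 < α = 0.05, reject H0; the evidence is statistically significant.

2.46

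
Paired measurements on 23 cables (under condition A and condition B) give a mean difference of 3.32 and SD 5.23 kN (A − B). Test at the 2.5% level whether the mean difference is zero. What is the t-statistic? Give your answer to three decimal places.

3.044

H0: μ_d = 0; H1: μ_d ≠ 0 (paired t-test on the differences, two-sided).
t = d̄/(s_d/√n) = 3.32/(5.23/√23) = 3.044
df = n − 1 = 22
Two-sided p-value ≈ 0.0059
Since p ≈ 0.0059 < α = 0.025, reject H0; the data support H1.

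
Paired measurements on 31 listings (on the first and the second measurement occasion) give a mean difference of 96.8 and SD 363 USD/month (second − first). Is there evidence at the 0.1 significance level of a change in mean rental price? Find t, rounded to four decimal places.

1.4847

H0: μ_d = 0; H1: μ_d ≠ 0 (paired t-test on the differences, two-sided).
t = d̄/(s_d/√n) = 96.8/(363/√31) = 1.4847
df = n − 1 = 30
Two-sided p-value ≈ 0.1480
Since p ≈ 0.1480 > α = 0.1, fail to reject H0; the data do not provide sufficient evidence against H0.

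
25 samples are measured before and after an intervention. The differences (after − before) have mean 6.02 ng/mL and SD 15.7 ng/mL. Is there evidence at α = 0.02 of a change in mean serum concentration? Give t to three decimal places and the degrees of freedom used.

H0: μ_d = 0; H1: μ_d ≠ 0 (paired t-test on the differences, two-sided).
t = d̄/(s_d/√n) = 6.02/(15.7/√25) = 1.917
df = n − 1 = 24
Two-sided p-value ≈ 0.067
Since p ≈ 0.067 > α = 0.02, fail to reject H0; the data do not provide sufficient evidence against H0.

t = 1.917, df = 24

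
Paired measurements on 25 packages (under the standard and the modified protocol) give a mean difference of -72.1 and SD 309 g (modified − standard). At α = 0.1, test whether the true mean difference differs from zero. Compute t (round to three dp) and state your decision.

H0: μ_d = 0; H1: μ_d ≠ 0 (paired t-test on the differences, two-sided).
t = d̄/(s_d/√n) = -72.1/(309/√25) = -1.167
df = n − 1 = 24
Two-sided p-value ≈ 0.255
Since p ≈ 0.255 > α = 0.1, fail to reject H0; the evidence is not statistically significant.

t = -1.167; fail to reject H0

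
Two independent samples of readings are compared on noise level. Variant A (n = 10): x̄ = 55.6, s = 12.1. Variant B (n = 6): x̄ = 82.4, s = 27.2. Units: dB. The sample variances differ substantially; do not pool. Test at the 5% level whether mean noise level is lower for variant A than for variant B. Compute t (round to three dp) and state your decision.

t = -2.282; reject H0

Let group 1 = variant A, group 2 = variant B. H0: μ_1 = μ_2; H1: μ_1 < μ_2 (Welch's two-sample t-test, left-tailed).
t = (x̄_1 − x̄_2)/√(s_1²/n_1 + s_2²/n_2) = (55.6 − 82.4)/√(12.1²/10 + 27.2²/6) = -2.282
Welch–Satterthwaite df ≈ 6.21
p-value = P(T ≤ -2.282) ≈ 0.031
Since p ≈ 0.031 < α = 0.05, reject H0; the evidence is statistically significant.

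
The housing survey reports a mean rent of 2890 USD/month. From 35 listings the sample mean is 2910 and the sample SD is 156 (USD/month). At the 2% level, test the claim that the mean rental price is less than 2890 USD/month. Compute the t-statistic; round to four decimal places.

H0: μ = 2890; H1: μ < 2890 (one-sample t-test, left-tailed).
t = (x̄ − μ₀)/(s/√n) = (2910 − 2890)/(156/√35) = 0.7585
df = n − 1 = 34
p-value = P(T ≤ 0.7585) ≈ 0.7733
Since p ≈ 0.7733 > α = 0.02, fail to reject H0; the data do not provide sufficient evidence against H0.

0.7585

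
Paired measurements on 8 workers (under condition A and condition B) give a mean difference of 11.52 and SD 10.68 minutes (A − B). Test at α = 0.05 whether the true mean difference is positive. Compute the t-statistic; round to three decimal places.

H0: μ_d = 0; H1: μ_d > 0 (paired t-test on the differences, right-tailed).
t = d̄/(s_d/√n) = 11.52/(10.68/√8) = 3.051
df = n − 1 = 7
p-value = P(T ≥ 3.051) ≈ 0.009
Since p ≈ 0.009 < α = 0.05, reject H0; the evidence is statistically significant.

3.051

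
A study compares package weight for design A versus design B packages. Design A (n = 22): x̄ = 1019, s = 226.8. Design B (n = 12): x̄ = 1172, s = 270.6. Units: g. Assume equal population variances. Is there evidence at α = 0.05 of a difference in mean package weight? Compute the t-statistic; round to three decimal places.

Let group 1 = design A, group 2 = design B. H0: μ_1 = μ_2; H1: μ_1 ≠ μ_2 (two-sample pooled-variance t-test, two-sided).
s_p² = [(22−1)·226.8² + (12−1)·270.6²]/(22+12−2) = 58927.2
t = (1019 − 1172)/√[58927.2·(1/22 + 1/12)] = -1.756
df = n₁ + n₂ − 2 = 32
Two-sided p-value ≈ 0.0886
Since p ≈ 0.0886 > α = 0.05, fail to reject H0; the data do not provide sufficient evidence against H0.

-1.756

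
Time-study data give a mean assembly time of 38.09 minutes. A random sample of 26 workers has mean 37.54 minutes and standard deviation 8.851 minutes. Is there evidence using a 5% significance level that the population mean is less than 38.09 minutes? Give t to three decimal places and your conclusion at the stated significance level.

t = -0.317; fail to reject H0

H0: μ = 38.09; H1: μ < 38.09 (one-sample t-test, left-tailed).
t = (x̄ − μ₀)/(s/√n) = (37.54 − 38.09)/(8.851/√26) = -0.317
df = n − 1 = 25
p-value = P(T ≤ -0.317) ≈ 0.377
Since p ≈ 0.377 > α = 0.05, fail to reject H0; the data do not provide sufficient evidence against H0.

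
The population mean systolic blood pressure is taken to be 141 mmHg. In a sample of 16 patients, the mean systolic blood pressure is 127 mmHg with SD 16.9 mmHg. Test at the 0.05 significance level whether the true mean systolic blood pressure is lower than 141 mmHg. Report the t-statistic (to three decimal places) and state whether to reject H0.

t = -3.314; reject H0

H0: μ = 141; H1: μ < 141 (one-sample t-test, left-tailed).
t = (x̄ − μ₀)/(s/√n) = (127 − 141)/(16.9/√16) = -3.314
df = n − 1 = 15
p-value = P(T ≤ -3.314) ≈ 0.002
Since p ≈ 0.002 < α = 0.05, reject H0; the evidence is statistically significant.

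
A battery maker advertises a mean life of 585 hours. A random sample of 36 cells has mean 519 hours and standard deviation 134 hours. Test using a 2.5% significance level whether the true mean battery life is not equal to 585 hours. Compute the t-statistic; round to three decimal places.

H0: μ = 585; H1: μ ≠ 585 (one-sample t-test, two-sided).
t = (x̄ − μ₀)/(s/√n) = (519 − 585)/(134/√36) = -2.955
df = n − 1 = 35
Two-sided p-value ≈ 0.006
Since p ≈ 0.006 < α = 0.025, reject H0; the evidence is statistically significant.

-2.955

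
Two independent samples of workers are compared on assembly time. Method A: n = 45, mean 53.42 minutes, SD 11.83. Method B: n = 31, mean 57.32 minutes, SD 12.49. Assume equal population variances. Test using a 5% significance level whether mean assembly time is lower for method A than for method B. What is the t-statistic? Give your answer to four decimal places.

Let group 1 = method A, group 2 = method B. H0: μ_1 = μ_2; H1: μ_1 < μ_2 (two-sample pooled-variance t-test, left-tailed).
s_p² = [(45−1)·11.83² + (31−1)·12.49²]/(45+31−2) = 146.456
t = (53.42 − 57.32)/√[146.456·(1/45 + 1/31)] = -1.3807
df = n₁ + n₂ − 2 = 74
p-value = P(T ≤ -1.3807) ≈ 0.0858
Since p ≈ 0.0858 > α = 0.05, fail to reject H0; the data do not provide sufficient evidence against H0.

-1.3807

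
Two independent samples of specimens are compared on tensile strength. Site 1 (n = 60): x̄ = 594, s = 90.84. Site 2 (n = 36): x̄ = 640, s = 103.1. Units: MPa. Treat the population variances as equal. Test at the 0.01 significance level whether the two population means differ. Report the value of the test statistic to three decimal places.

-2.283

Let group 1 = site 1, group 2 = site 2. H0: μ_1 = μ_2; H1: μ_1 ≠ μ_2 (two-sample pooled-variance t-test, two-sided).
s_p² = [(60−1)·90.84² + (36−1)·103.1²]/(60+36−2) = 9137.22
t = (594 − 640)/√[9137.22·(1/60 + 1/36)] = -2.283
df = n₁ + n₂ − 2 = 94
Two-sided p-value ≈ 0.0247
Since p ≈ 0.0247 > α = 0.01, fail to reject H0; the data do not provide sufficient evidence against H0.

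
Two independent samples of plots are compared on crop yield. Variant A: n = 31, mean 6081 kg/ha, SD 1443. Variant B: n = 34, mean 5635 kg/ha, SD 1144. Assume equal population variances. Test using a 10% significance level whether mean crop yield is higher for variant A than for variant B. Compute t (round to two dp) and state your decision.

Let group 1 = variant A, group 2 = variant B. H0: μ_1 = μ_2; H1: μ_1 > μ_2 (two-sample pooled-variance t-test, right-tailed).
s_p² = [(31−1)·1443² + (34−1)·1144²]/(31+34−2) = 1677080
t = (6081 − 5635)/√[1677080·(1/31 + 1/34)] = 1.39
df = n₁ + n₂ − 2 = 63
p-value = P(T ≥ 1.39) ≈ 0.0852
Since p ≈ 0.0852 < α = 0.1, reject H0; the evidence is statistically significant.

t = 1.39; reject H0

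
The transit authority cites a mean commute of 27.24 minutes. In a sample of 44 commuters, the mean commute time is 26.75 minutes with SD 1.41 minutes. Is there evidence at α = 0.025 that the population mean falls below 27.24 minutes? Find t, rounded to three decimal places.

H0: μ = 27.24; H1: μ < 27.24 (one-sample t-test, left-tailed).
t = (x̄ − μ₀)/(s/√n) = (26.75 − 27.24)/(1.41/√44) = -2.305
df = n − 1 = 43
p-value = P(T ≤ -2.305) ≈ 0.013
Since p ≈ 0.013 < α = 0.025, reject H0; the data support H1.

-2.305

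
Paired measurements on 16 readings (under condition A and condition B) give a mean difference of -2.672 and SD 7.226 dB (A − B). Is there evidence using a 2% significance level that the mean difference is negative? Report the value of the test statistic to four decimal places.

-1.4791

H0: μ_d = 0; H1: μ_d < 0 (paired t-test on the differences, left-tailed).
t = d̄/(s_d/√n) = -2.672/(7.226/√16) = -1.4791
df = n − 1 = 15
p-value = P(T ≤ -1.4791) ≈ 0.080
Since p ≈ 0.080 > α = 0.02, fail to reject H0; the data do not provide sufficient evidence against H0.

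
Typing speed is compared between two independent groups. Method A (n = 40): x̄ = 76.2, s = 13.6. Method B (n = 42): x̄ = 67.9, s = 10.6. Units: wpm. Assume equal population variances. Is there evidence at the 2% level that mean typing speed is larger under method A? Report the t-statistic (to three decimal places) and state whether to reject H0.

Let group 1 = method A, group 2 = method B. H0: μ_1 = μ_2; H1: μ_1 > μ_2 (two-sample pooled-variance t-test, right-tailed).
s_p² = [(40−1)·13.6² + (42−1)·10.6²]/(40+42−2) = 147.752
t = (76.2 − 67.9)/√[147.752·(1/40 + 1/42)] = 3.091
df = n₁ + n₂ − 2 = 80
p-value = P(T ≥ 3.091) ≈ 0.001
Since p ≈ 0.001 < α = 0.02, reject H0; the data support H1.

t = 3.091; reject H0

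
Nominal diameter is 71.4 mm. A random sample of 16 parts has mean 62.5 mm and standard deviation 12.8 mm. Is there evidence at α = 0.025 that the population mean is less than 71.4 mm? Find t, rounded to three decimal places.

-2.781

H0: μ = 71.4; H1: μ < 71.4 (one-sample t-test, left-tailed).
t = (x̄ − μ₀)/(s/√n) = (62.5 − 71.4)/(12.8/√16) = -2.781
df = n − 1 = 15
p-value = P(T ≤ -2.781) ≈ 0.0070
Since p ≈ 0.0070 < α = 0.025, reject H0; the data support H1.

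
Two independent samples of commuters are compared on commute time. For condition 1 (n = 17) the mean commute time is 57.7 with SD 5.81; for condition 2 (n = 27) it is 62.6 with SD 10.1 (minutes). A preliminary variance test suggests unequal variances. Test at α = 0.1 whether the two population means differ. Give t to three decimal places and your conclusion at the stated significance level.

Let group 1 = condition 1, group 2 = condition 2. H0: μ_1 = μ_2; H1: μ_1 ≠ μ_2 (Welch's two-sample t-test, two-sided).
t = (x̄_1 − x̄_2)/√(s_1²/n_1 + s_2²/n_2) = (57.7 − 62.6)/√(5.81²/17 + 10.1²/27) = -2.041
Welch–Satterthwaite df ≈ 41.76
Two-sided p-value ≈ 0.0476
Since p ≈ 0.0476 < α = 0.1, reject H0; the data support H1.

t = -2.041; reject H0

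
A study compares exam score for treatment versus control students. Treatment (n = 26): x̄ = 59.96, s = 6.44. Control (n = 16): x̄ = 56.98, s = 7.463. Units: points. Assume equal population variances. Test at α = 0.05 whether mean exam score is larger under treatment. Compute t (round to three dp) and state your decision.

t = 1.371; fail to reject H0

Let group 1 = treatment, group 2 = control. H0: μ_1 = μ_2; H1: μ_1 > μ_2 (two-sample pooled-variance t-test, right-tailed).
s_p² = [(26−1)·6.44² + (16−1)·7.463²]/(26+16−2) = 46.8071
t = (59.96 − 56.98)/√[46.8071·(1/26 + 1/16)] = 1.371
df = n₁ + n₂ − 2 = 40
p-value = P(T ≥ 1.371) ≈ 0.089
Since p ≈ 0.089 > α = 0.05, fail to reject H0; the evidence is not statistically significant.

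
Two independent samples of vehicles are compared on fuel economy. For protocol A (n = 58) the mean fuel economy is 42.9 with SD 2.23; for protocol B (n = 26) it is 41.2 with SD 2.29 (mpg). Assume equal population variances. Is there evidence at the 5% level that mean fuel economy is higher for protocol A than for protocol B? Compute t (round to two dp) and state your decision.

t = 3.20; reject H0

Let group 1 = protocol A, group 2 = protocol B. H0: μ_1 = μ_2; H1: μ_1 > μ_2 (two-sample pooled-variance t-test, right-tailed).
s_p² = [(58−1)·2.23² + (26−1)·2.29²]/(58+26−2) = 5.05558
t = (42.9 − 41.2)/√[5.05558·(1/58 + 1/26)] = 3.20
df = n₁ + n₂ − 2 = 82
p-value = P(T ≥ 3.20) ≈ 0.001
Since p ≈ 0.001 < α = 0.05, reject H0; the evidence is statistically significant.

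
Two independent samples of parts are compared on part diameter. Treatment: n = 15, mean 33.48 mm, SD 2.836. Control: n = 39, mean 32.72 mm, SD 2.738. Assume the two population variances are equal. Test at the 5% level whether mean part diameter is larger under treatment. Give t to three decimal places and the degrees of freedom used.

Let group 1 = treatment, group 2 = control. H0: μ_1 = μ_2; H1: μ_1 > μ_2 (two-sample pooled-variance t-test, right-tailed).
s_p² = [(15−1)·2.836² + (39−1)·2.738²]/(15+39−2) = 7.64371
t = (33.48 − 32.72)/√[7.64371·(1/15 + 1/39)] = 0.905
df = n₁ + n₂ − 2 = 52
p-value = P(T ≥ 0.905) ≈ 0.1849
Since p ≈ 0.1849 > α = 0.05, fail to reject H0; the data do not provide sufficient evidence against H0.

t = 0.905, df = 52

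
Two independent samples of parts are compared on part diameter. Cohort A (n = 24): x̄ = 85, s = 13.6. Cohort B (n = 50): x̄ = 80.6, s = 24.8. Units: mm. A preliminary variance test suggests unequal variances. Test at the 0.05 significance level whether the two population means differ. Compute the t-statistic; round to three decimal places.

0.984

Let group 1 = cohort A, group 2 = cohort B. H0: μ_1 = μ_2; H1: μ_1 ≠ μ_2 (Welch's two-sample t-test, two-sided).
t = (x̄_1 − x̄_2)/√(s_1²/n_1 + s_2²/n_2) = (85 − 80.6)/√(13.6²/24 + 24.8²/50) = 0.984
Welch–Satterthwaite df ≈ 70.60
Two-sided p-value ≈ 0.3286
Since p ≈ 0.3286 > α = 0.05, fail to reject H0; the evidence is not statistically significant.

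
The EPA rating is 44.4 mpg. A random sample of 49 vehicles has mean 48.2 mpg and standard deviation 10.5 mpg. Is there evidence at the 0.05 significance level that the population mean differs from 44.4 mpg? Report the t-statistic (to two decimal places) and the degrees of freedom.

H0: μ = 44.4; H1: μ ≠ 44.4 (one-sample t-test, two-sided).
t = (x̄ − μ₀)/(s/√n) = (48.2 − 44.4)/(10.5/√49) = 2.53
df = n − 1 = 48
Two-sided p-value ≈ 0.015
Since p ≈ 0.015 < α = 0.05, reject H0; the evidence is statistically significant.

t = 2.53, df = 48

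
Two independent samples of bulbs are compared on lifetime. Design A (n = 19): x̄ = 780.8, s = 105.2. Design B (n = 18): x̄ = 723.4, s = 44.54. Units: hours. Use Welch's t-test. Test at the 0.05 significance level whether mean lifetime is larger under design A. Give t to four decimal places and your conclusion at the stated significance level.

t = 2.1809; reject H0

Let group 1 = design A, group 2 = design B. H0: μ_1 = μ_2; H1: μ_1 > μ_2 (Welch's two-sample t-test, right-tailed).
t = (x̄_1 − x̄_2)/√(s_1²/n_1 + s_2²/n_2) = (780.8 − 723.4)/√(105.2²/19 + 44.54²/18) = 2.1809
Welch–Satterthwaite df ≈ 24.53
p-value = P(T ≥ 2.1809) ≈ 0.019
Since p ≈ 0.019 < α = 0.05, reject H0; the evidence is statistically significant.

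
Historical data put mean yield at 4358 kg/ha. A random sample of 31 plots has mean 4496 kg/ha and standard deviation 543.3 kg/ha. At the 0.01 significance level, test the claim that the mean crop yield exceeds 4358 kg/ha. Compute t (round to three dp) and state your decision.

t = 1.414; fail to reject H0

H0: μ = 4358; H1: μ > 4358 (one-sample t-test, right-tailed).
t = (x̄ − μ₀)/(s/√n) = (4496 − 4358)/(543.3/√31) = 1.414
df = n − 1 = 30
p-value = P(T ≥ 1.414) ≈ 0.0838
Since p ≈ 0.0838 > α = 0.01, fail to reject H0; the evidence is not statistically significant.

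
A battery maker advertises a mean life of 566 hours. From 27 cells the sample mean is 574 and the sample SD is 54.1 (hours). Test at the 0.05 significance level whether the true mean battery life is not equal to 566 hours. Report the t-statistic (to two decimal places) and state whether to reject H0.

H0: μ = 566; H1: μ ≠ 566 (one-sample t-test, two-sided).
t = (x̄ − μ₀)/(s/√n) = (574 − 566)/(54.1/√27) = 0.77
df = n − 1 = 26
Two-sided p-value ≈ 0.4492
Since p ≈ 0.4492 > α = 0.05, fail to reject H0; the evidence is not statistically significant.

t = 0.77; fail to reject H0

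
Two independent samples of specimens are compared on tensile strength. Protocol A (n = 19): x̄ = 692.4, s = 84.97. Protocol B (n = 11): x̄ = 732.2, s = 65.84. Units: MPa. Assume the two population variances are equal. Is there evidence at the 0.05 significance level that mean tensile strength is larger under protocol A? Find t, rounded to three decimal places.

-1.335

Let group 1 = protocol A, group 2 = protocol B. H0: μ_1 = μ_2; H1: μ_1 > μ_2 (two-sample pooled-variance t-test, right-tailed).
s_p² = [(19−1)·84.97² + (11−1)·65.84²]/(19+11−2) = 6189.55
t = (692.4 − 732.2)/√[6189.55·(1/19 + 1/11)] = -1.335
df = n₁ + n₂ − 2 = 28
p-value = P(T ≥ -1.335) ≈ 0.904
Since p ≈ 0.904 > α = 0.05, fail to reject H0; the data do not provide sufficient evidence against H0.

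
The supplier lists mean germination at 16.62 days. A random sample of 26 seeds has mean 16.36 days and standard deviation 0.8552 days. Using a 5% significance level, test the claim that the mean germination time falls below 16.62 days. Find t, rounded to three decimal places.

H0: μ = 16.62; H1: μ < 16.62 (one-sample t-test, left-tailed).
t = (x̄ − μ₀)/(s/√n) = (16.36 − 16.62)/(0.8552/√26) = -1.550
df = n − 1 = 25
p-value = P(T ≤ -1.550) ≈ 0.067
Since p ≈ 0.067 > α = 0.05, fail to reject H0; the data do not provide sufficient evidence against H0.

-1.550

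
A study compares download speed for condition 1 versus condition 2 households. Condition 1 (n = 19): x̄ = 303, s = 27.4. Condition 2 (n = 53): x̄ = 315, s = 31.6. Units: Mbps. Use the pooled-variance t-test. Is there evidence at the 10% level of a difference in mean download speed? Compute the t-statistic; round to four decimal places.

Let group 1 = condition 1, group 2 = condition 2. H0: μ_1 = μ_2; H1: μ_1 ≠ μ_2 (two-sample pooled-variance t-test, two-sided).
s_p² = [(19−1)·27.4² + (53−1)·31.6²]/(19+53−2) = 934.84
t = (303 − 315)/√[934.84·(1/19 + 1/53)] = -1.4678
df = n₁ + n₂ − 2 = 70
Two-sided p-value ≈ 0.147
Since p ≈ 0.147 > α = 0.1, fail to reject H0; the data do not provide sufficient evidence against H0.

-1.4678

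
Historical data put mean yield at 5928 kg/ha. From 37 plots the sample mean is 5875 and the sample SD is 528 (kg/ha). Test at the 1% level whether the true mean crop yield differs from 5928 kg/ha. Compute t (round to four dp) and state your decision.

t = -0.6106; fail to reject H0

H0: μ = 5928; H1: μ ≠ 5928 (one-sample t-test, two-sided).
t = (x̄ − μ₀)/(s/√n) = (5875 − 5928)/(528/√37) = -0.6106
df = n − 1 = 36
Two-sided p-value ≈ 0.5453
Since p ≈ 0.5453 > α = 0.01, fail to reject H0; the evidence is not statistically significant.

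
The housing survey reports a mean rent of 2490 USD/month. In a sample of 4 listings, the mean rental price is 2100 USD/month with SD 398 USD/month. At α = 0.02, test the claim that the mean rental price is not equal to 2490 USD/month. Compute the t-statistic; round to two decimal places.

H0: μ = 2490; H1: μ ≠ 2490 (one-sample t-test, two-sided).
t = (x̄ − μ₀)/(s/√n) = (2100 − 2490)/(398/√4) = -1.96
df = n − 1 = 3
Two-sided p-value ≈ 0.1449
Since p ≈ 0.1449 > α = 0.02, fail to reject H0; the evidence is not statistically significant.

-1.96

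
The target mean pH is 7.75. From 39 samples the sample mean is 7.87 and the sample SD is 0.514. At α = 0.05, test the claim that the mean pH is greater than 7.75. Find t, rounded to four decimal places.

H0: μ = 7.75; H1: μ > 7.75 (one-sample t-test, right-tailed).
t = (x̄ − μ₀)/(s/√n) = (7.87 − 7.75)/(0.514/√39) = 1.4580
df = n − 1 = 38
p-value = P(T ≥ 1.4580) ≈ 0.0765
Since p ≈ 0.0765 > α = 0.05, fail to reject H0; the evidence is not statistically significant.

1.4580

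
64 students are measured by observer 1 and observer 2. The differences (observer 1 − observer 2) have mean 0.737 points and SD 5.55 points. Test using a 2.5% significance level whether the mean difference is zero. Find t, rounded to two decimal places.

H0: μ_d = 0; H1: μ_d ≠ 0 (paired t-test on the differences, two-sided).
t = d̄/(s_d/√n) = 0.737/(5.55/√64) = 1.06
df = n − 1 = 63
Two-sided p-value ≈ 0.2921
Since p ≈ 0.2921 > α = 0.025, fail to reject H0; the evidence is not statistically significant.

1.06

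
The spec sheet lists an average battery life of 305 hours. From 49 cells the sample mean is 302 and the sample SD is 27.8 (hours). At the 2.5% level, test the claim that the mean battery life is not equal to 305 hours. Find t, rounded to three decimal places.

H0: μ = 305; H1: μ ≠ 305 (one-sample t-test, two-sided).
t = (x̄ − μ₀)/(s/√n) = (302 − 305)/(27.8/√49) = -0.755
df = n − 1 = 48
Two-sided p-value ≈ 0.4537
Since p ≈ 0.4537 > α = 0.025, fail to reject H0; the data do not provide sufficient evidence against H0.

-0.755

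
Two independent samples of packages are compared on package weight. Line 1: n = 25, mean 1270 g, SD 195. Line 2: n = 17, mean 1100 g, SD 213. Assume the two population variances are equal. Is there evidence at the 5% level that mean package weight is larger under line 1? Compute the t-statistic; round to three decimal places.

Let group 1 = line 1, group 2 = line 2. H0: μ_1 = μ_2; H1: μ_1 > μ_2 (two-sample pooled-variance t-test, right-tailed).
s_p² = [(25−1)·195² + (17−1)·213²]/(25+17−2) = 40962.6
t = (1270 − 1100)/√[40962.6·(1/25 + 1/17)] = 2.672
df = n₁ + n₂ − 2 = 40
p-value = P(T ≥ 2.672) ≈ 0.005
Since p ≈ 0.005 < α = 0.05, reject H0; the data support H1.

2.672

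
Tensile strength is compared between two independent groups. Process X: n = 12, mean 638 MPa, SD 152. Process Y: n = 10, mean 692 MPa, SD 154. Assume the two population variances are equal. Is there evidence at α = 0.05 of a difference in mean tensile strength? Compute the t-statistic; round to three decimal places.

Let group 1 = process X, group 2 = process Y. H0: μ_1 = μ_2; H1: μ_1 ≠ μ_2 (two-sample pooled-variance t-test, two-sided).
s_p² = [(12−1)·152² + (10−1)·154²]/(12+10−2) = 23379.4
t = (638 − 692)/√[23379.4·(1/12 + 1/10)] = -0.825
df = n₁ + n₂ − 2 = 20
Two-sided p-value ≈ 0.419
Since p ≈ 0.419 > α = 0.05, fail to reject H0; the data do not provide sufficient evidence against H0.

-0.825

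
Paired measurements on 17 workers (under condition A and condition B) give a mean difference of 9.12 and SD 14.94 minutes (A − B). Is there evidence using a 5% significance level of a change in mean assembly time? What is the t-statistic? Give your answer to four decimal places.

2.5169

H0: μ_d = 0; H1: μ_d ≠ 0 (paired t-test on the differences, two-sided).
t = d̄/(s_d/√n) = 9.12/(14.94/√17) = 2.5169
df = n − 1 = 16
Two-sided p-value ≈ 0.0229
Since p ≈ 0.0229 < α = 0.05, reject H0; the data support H1.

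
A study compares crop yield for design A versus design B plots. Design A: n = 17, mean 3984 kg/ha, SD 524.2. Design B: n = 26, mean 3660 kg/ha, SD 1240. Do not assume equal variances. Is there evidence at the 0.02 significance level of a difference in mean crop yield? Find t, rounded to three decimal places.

1.181

Let group 1 = design A, group 2 = design B. H0: μ_1 = μ_2; H1: μ_1 ≠ μ_2 (Welch's two-sample t-test, two-sided).
t = (x̄_1 − x̄_2)/√(s_1²/n_1 + s_2²/n_2) = (3984 − 3660)/√(524.2²/17 + 1240²/26) = 1.181
Welch–Satterthwaite df ≈ 36.30
Two-sided p-value ≈ 0.2454
Since p ≈ 0.2454 > α = 0.02, fail to reject H0; the evidence is not statistically significant.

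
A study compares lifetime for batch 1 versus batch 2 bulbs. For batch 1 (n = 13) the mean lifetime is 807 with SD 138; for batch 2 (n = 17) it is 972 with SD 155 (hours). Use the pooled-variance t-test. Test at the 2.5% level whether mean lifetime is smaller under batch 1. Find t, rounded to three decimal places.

Let group 1 = batch 1, group 2 = batch 2. H0: μ_1 = μ_2; H1: μ_1 < μ_2 (two-sample pooled-variance t-test, left-tailed).
s_p² = [(13−1)·138² + (17−1)·155²]/(13+17−2) = 21890.3
t = (807 − 972)/√[21890.3·(1/13 + 1/17)] = -3.027
df = n₁ + n₂ − 2 = 28
p-value = P(T ≤ -3.027) ≈ 0.0026
Since p ≈ 0.0026 < α = 0.025, reject H0; the evidence is statistically significant.

-3.027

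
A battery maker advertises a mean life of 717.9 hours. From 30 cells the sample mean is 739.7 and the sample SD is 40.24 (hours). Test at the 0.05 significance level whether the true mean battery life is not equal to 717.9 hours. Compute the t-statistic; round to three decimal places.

H0: μ = 717.9; H1: μ ≠ 717.9 (one-sample t-test, two-sided).
t = (x̄ − μ₀)/(s/√n) = (739.7 − 717.9)/(40.24/√30) = 2.967
df = n − 1 = 29
Two-sided p-value ≈ 0.0060
Since p ≈ 0.0060 < α = 0.05, reject H0; the evidence is statistically significant.

2.967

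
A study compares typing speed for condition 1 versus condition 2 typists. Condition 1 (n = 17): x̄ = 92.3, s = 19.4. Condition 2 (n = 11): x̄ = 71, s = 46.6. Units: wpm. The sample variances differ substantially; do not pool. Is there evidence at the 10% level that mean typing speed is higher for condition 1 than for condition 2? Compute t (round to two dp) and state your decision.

t = 1.44; reject H0

Let group 1 = condition 1, group 2 = condition 2. H0: μ_1 = μ_2; H1: μ_1 > μ_2 (Welch's two-sample t-test, right-tailed).
t = (x̄_1 − x̄_2)/√(s_1²/n_1 + s_2²/n_2) = (92.3 − 71)/√(19.4²/17 + 46.6²/11) = 1.44
Welch–Satterthwaite df ≈ 12.27
p-value = P(T ≥ 1.44) ≈ 0.088
Since p ≈ 0.088 < α = 0.1, reject H0; the evidence is statistically significant.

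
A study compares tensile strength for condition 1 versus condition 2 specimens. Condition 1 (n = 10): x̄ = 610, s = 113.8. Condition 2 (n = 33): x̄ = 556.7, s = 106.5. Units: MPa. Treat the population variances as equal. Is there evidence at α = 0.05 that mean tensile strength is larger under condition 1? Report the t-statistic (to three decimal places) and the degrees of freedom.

Let group 1 = condition 1, group 2 = condition 2. H0: μ_1 = μ_2; H1: μ_1 > μ_2 (two-sample pooled-variance t-test, right-tailed).
s_p² = [(10−1)·113.8² + (33−1)·106.5²]/(10+33−2) = 11695.3
t = (610 − 556.7)/√[11695.3·(1/10 + 1/33)] = 1.365
df = n₁ + n₂ − 2 = 41
p-value = P(T ≥ 1.365) ≈ 0.090
Since p ≈ 0.090 > α = 0.05, fail to reject H0; the evidence is not statistically significant.

t = 1.365, df = 41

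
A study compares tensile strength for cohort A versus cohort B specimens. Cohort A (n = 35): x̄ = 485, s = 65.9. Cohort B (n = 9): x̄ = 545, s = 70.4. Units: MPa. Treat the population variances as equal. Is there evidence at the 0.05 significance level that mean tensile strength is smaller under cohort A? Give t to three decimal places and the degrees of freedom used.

Let group 1 = cohort A, group 2 = cohort B. H0: μ_1 = μ_2; H1: μ_1 < μ_2 (two-sample pooled-variance t-test, left-tailed).
s_p² = [(35−1)·65.9² + (9−1)·70.4²]/(35+9−2) = 4459.64
t = (485 − 545)/√[4459.64·(1/35 + 1/9)] = -2.404
df = n₁ + n₂ − 2 = 42
p-value = P(T ≤ -2.404) ≈ 0.0104
Since p ≈ 0.0104 < α = 0.05, reject H0; the data support H1.

t = -2.404, df = 42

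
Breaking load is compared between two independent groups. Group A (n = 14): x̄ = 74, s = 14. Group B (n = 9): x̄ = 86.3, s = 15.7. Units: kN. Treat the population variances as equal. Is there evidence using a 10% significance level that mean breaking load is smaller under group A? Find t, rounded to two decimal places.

Let group 1 = group A, group 2 = group B. H0: μ_1 = μ_2; H1: μ_1 < μ_2 (two-sample pooled-variance t-test, left-tailed).
s_p² = [(14−1)·14² + (9−1)·15.7²]/(14+9−2) = 215.234
t = (74 − 86.3)/√[215.234·(1/14 + 1/9)] = -1.96
df = n₁ + n₂ − 2 = 21
p-value = P(T ≤ -1.96) ≈ 0.0316
Since p ≈ 0.0316 < α = 0.1, reject H0; the data support H1.

-1.96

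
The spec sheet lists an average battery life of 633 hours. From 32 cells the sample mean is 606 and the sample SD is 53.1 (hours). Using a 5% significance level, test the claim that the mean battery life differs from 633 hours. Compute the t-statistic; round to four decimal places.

-2.8764

H0: μ = 633; H1: μ ≠ 633 (one-sample t-test, two-sided).
t = (x̄ − μ₀)/(s/√n) = (606 − 633)/(53.1/√32) = -2.8764
df = n − 1 = 31
Two-sided p-value ≈ 0.0072
Since p ≈ 0.0072 < α = 0.05, reject H0; the data support H1.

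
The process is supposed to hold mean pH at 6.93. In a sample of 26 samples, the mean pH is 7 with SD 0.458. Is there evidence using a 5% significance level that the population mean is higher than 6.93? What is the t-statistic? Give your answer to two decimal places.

0.78

H0: μ = 6.93; H1: μ > 6.93 (one-sample t-test, right-tailed).
t = (x̄ − μ₀)/(s/√n) = (7 − 6.93)/(0.458/√26) = 0.78
df = n − 1 = 25
p-value = P(T ≥ 0.78) ≈ 0.2216
Since p ≈ 0.2216 > α = 0.05, fail to reject H0; the evidence is not statistically significant.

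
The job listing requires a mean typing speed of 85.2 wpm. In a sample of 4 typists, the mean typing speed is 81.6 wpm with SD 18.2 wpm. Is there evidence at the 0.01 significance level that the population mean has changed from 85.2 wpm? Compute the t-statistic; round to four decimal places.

-0.3956

H0: μ = 85.2; H1: μ ≠ 85.2 (one-sample t-test, two-sided).
t = (x̄ − μ₀)/(s/√n) = (81.6 − 85.2)/(18.2/√4) = -0.3956
df = n − 1 = 3
Two-sided p-value ≈ 0.719
Since p ≈ 0.719 > α = 0.01, fail to reject H0; the data do not provide sufficient evidence against H0.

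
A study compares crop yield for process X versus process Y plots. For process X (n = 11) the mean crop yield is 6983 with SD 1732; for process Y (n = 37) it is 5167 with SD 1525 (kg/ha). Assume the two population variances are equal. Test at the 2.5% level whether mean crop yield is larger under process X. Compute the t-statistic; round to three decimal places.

Let group 1 = process X, group 2 = process Y. H0: μ_1 = μ_2; H1: μ_1 > μ_2 (two-sample pooled-variance t-test, right-tailed).
s_p² = [(11−1)·1732² + (37−1)·1525²]/(11+37−2) = 2472190
t = (6983 − 5167)/√[2472190·(1/11 + 1/37)] = 3.363
df = n₁ + n₂ − 2 = 46
p-value = P(T ≥ 3.363) ≈ 0.0008
Since p ≈ 0.0008 < α = 0.025, reject H0; the data support H1.

3.363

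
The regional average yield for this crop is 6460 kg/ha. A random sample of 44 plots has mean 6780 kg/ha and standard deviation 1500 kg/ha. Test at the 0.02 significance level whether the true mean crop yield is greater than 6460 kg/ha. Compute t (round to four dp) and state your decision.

H0: μ = 6460; H1: μ > 6460 (one-sample t-test, right-tailed).
t = (x̄ − μ₀)/(s/√n) = (6780 − 6460)/(1500/√44) = 1.4151
df = n − 1 = 43
p-value = P(T ≥ 1.4151) ≈ 0.0821
Since p ≈ 0.0821 > α = 0.02, fail to reject H0; the evidence is not statistically significant.

t = 1.4151; fail to reject H0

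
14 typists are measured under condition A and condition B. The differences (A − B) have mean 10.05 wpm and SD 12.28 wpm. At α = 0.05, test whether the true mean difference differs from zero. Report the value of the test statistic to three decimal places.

3.062

H0: μ_d = 0; H1: μ_d ≠ 0 (paired t-test on the differences, two-sided).
t = d̄/(s_d/√n) = 10.05/(12.28/√14) = 3.062
df = n − 1 = 13
Two-sided p-value ≈ 0.0091
Since p ≈ 0.0091 < α = 0.05, reject H0; the data support H1.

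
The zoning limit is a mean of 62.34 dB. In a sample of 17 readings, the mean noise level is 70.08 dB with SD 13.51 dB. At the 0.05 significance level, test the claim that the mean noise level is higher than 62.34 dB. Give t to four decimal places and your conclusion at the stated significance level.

H0: μ = 62.34; H1: μ > 62.34 (one-sample t-test, right-tailed).
t = (x̄ − μ₀)/(s/√n) = (70.08 − 62.34)/(13.51/√17) = 2.3622
df = n − 1 = 16
p-value = P(T ≥ 2.3622) ≈ 0.016
Since p ≈ 0.016 < α = 0.05, reject H0; the data support H1.

t = 2.3622; reject H0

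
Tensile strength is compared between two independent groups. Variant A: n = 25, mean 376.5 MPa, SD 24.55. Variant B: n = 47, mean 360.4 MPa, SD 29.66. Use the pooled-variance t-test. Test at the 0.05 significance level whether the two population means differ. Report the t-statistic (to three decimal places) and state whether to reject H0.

Let group 1 = variant A, group 2 = variant B. H0: μ_1 = μ_2; H1: μ_1 ≠ μ_2 (two-sample pooled-variance t-test, two-sided).
s_p² = [(25−1)·24.55² + (47−1)·29.66²]/(25+47−2) = 784.74
t = (376.5 − 360.4)/√[784.74·(1/25 + 1/47)] = 2.322
df = n₁ + n₂ − 2 = 70
Two-sided p-value ≈ 0.023
Since p ≈ 0.023 < α = 0.05, reject H0; the evidence is statistically significant.

t = 2.322; reject H0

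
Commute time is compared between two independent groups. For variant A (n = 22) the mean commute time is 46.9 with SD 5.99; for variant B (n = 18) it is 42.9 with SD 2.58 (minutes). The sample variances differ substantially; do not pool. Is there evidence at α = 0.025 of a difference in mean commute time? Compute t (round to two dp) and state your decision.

t = 2.83; reject H0

Let group 1 = variant A, group 2 = variant B. H0: μ_1 = μ_2; H1: μ_1 ≠ μ_2 (Welch's two-sample t-test, two-sided).
t = (x̄_1 − x̄_2)/√(s_1²/n_1 + s_2²/n_2) = (46.9 − 42.9)/√(5.99²/22 + 2.58²/18) = 2.83
Welch–Satterthwaite df ≈ 29.72
Two-sided p-value ≈ 0.0083
Since p ≈ 0.0083 < α = 0.025, reject H0; the data support H1.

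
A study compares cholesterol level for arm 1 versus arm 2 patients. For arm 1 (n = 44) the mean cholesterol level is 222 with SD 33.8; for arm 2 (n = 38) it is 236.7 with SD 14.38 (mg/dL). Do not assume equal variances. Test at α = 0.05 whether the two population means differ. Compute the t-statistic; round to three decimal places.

-2.623

Let group 1 = arm 1, group 2 = arm 2. H0: μ_1 = μ_2; H1: μ_1 ≠ μ_2 (Welch's two-sample t-test, two-sided).
t = (x̄_1 − x̄_2)/√(s_1²/n_1 + s_2²/n_2) = (222 − 236.7)/√(33.8²/44 + 14.38²/38) = -2.623
Welch–Satterthwaite df ≈ 59.86
Two-sided p-value ≈ 0.0110
Since p ≈ 0.0110 < α = 0.05, reject H0; the data support H1.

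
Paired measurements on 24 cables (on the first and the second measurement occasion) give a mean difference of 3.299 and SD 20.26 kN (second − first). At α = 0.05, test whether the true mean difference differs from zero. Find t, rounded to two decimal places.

H0: μ_d = 0; H1: μ_d ≠ 0 (paired t-test on the differences, two-sided).
t = d̄/(s_d/√n) = 3.299/(20.26/√24) = 0.80
df = n − 1 = 23
Two-sided p-value ≈ 0.4332
Since p ≈ 0.4332 > α = 0.05, fail to reject H0; the data do not provide sufficient evidence against H0.

0.80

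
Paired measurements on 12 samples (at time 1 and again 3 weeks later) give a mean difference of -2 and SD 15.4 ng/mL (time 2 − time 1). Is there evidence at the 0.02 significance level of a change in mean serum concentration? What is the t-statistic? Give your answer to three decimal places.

H0: μ_d = 0; H1: μ_d ≠ 0 (paired t-test on the differences, two-sided).
t = d̄/(s_d/√n) = -2/(15.4/√12) = -0.450
df = n − 1 = 11
Two-sided p-value ≈ 0.6615
Since p ≈ 0.6615 > α = 0.02, fail to reject H0; the data do not provide sufficient evidence against H0.

-0.450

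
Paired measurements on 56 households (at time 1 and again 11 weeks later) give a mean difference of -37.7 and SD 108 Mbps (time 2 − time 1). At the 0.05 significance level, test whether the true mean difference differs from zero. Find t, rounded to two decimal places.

-2.61

H0: μ_d = 0; H1: μ_d ≠ 0 (paired t-test on the differences, two-sided).
t = d̄/(s_d/√n) = -37.7/(108/√56) = -2.61
df = n − 1 = 55
Two-sided p-value ≈ 0.012
Since p ≈ 0.012 < α = 0.05, reject H0; the data support H1.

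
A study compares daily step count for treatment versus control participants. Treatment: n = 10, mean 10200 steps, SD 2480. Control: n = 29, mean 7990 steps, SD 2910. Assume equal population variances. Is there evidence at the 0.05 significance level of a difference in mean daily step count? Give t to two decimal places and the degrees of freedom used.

Let group 1 = treatment, group 2 = control. H0: μ_1 = μ_2; H1: μ_1 ≠ μ_2 (two-sample pooled-variance t-test, two-sided).
s_p² = [(10−1)·2480² + (29−1)·2910²]/(10+29−2) = 7904340
t = (10200 − 7990)/√[7904340·(1/10 + 1/29)] = 2.14
df = n₁ + n₂ − 2 = 37
Two-sided p-value ≈ 0.0387
Since p ≈ 0.0387 < α = 0.05, reject H0; the data support H1.

t = 2.14, df = 37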